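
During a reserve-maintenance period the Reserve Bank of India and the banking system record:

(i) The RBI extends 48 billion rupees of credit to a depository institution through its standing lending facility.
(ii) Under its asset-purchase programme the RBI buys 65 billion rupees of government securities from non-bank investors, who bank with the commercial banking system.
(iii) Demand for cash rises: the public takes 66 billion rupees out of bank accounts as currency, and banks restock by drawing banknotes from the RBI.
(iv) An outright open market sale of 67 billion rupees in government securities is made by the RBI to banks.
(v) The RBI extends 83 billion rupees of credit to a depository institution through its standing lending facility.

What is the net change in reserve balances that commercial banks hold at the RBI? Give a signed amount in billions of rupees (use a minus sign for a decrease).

+63 billion

Discount-window loan 48 billion rupees: the loan is credited to the bank's reserve account → +48B.
Asset purchase (from non-banks) 65 billion rupees: the RBI pays by crediting reserve accounts → +65B.
Currency withdrawal 66 billion rupees: banks swap reserves for currency → −66B.
OMO sale (to banks) 67 billion rupees: the buying banks pay out of their reserve balances → −67B.
Discount-window loan 83 billion rupees: the loan is credited to the bank's reserve account → +83B.
Net: 48 + 65 − 66 − 67 + 83 = +63 billion.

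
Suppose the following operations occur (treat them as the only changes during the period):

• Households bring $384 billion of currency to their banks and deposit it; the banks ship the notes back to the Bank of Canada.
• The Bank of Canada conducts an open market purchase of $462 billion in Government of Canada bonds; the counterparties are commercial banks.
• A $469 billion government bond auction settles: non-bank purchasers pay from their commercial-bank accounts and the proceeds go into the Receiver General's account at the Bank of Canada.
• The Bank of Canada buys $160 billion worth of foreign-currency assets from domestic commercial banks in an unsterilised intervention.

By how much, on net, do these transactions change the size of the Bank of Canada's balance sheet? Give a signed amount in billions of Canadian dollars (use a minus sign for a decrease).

+$622 billion

Currency deposit $384 billion: only the composition of liabilities changes → 0.
OMO purchase (from banks) $462 billion: a Bank of Canada asset is acquired → +$462B.
Government account inflow $469 billion: only the composition of liabilities changes → 0.
FX purchase $160 billion: a Bank of Canada asset is acquired → +$160B.
Net: 0 + 462 + 0 + 160 = +$622 billion.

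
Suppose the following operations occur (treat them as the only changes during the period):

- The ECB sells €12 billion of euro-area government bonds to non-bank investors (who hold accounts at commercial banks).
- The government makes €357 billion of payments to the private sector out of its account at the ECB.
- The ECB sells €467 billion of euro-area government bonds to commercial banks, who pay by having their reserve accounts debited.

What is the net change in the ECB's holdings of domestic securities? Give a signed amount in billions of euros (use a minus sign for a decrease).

-€479 billion

Asset sale (to non-banks) €12 billion: securities removed from the ECB's portfolio → −€12B.
Government spending €357 billion: the ECB's securities portfolio is untouched → 0.
OMO sale (to banks) €467 billion: securities removed from the ECB's portfolio → −€467B.
Net: −12 + 0 − 467 = -€479 billion.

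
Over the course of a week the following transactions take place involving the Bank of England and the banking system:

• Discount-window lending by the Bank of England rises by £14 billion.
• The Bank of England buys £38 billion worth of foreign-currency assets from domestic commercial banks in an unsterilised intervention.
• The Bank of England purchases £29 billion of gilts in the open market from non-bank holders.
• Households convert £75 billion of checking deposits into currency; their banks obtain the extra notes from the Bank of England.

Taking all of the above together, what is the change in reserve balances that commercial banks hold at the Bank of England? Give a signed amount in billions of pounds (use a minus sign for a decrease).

+£6 billion

Discount-window loan £14 billion: the loan is credited to the bank's reserve account → +£14B.
FX purchase £38 billion: the Bank of England pays by crediting reserve accounts → +£38B.
Asset purchase (from non-banks) £29 billion: the Bank of England pays by crediting reserve accounts → +£29B.
Currency withdrawal £75 billion: banks swap reserves for currency → −£75B.
Net: 14 + 38 + 29 − 75 = +£6 billion.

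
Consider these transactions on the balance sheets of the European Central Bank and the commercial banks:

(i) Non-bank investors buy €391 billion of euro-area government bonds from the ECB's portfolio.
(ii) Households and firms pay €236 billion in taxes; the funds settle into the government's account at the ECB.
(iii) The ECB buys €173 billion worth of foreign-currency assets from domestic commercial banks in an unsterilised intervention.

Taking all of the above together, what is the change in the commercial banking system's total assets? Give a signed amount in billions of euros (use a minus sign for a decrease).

ECB balance sheet:
  Assets:      Securities −€391B, Foreign assets +€173B
  Liabilities: Bank reserves −€454B, Government deposits +€236B
Commercial banking system:
  Assets:      Reserves at CB −€454B, Foreign assets −€173B
  Liabilities: Checkable deposits −€627B
Change in total bank assets = -€627 billion.

-€627 billion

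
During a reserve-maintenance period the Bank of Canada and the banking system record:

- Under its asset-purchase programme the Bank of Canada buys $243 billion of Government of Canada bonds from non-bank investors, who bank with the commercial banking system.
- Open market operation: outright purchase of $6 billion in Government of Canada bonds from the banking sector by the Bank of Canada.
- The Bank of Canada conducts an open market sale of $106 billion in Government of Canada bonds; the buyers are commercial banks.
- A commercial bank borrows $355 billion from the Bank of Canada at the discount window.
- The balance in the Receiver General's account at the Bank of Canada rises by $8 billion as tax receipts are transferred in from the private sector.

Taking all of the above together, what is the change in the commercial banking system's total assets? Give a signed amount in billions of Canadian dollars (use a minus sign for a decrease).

+$590 billion

Asset purchase (from non-banks) $243 billion: bank balance sheets expand → +$243B.
OMO purchase (from banks) $6 billion: just an asset swap on bank balance sheets → 0.
OMO sale (to banks) $106 billion: just an asset swap on bank balance sheets → 0.
Discount-window loan $355 billion: bank balance sheets expand → +$355B.
Government account inflow $8 billion: bank balance sheets shrink → −$8B.
Net: 243 + 0 + 0 + 355 − 8 = +$590 billion.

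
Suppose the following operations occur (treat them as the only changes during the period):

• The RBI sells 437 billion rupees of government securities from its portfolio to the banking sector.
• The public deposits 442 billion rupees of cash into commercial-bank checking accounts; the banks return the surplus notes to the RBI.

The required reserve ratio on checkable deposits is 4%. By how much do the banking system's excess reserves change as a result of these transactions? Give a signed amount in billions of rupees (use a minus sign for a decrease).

-12.68 billion

OMO sale (to banks) 437 billion rupees: reserves −437B, deposits 0.
Currency deposit 442 billion rupees: reserves +442B, deposits +442B.
Totals: Δreserves = +5B, Δdeposits = +442B.
Δrequired reserves = 4% × +442B = +17.68B.
Δexcess reserves = Δreserves − Δrequired = +5B − (+17.68B) = -12.68 billion.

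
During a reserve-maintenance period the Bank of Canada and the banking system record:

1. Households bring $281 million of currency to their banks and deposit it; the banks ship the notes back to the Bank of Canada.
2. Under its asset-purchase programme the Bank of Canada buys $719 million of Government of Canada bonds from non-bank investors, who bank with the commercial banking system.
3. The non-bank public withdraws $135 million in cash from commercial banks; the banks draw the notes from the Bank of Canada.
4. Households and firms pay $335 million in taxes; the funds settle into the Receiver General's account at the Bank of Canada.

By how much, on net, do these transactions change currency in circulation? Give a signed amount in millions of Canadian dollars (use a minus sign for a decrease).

Currency deposit $281 million: notes return to the central bank → −$281M.
Asset purchase (from non-banks) $719 million: no currency enters or leaves circulation → 0.
Currency withdrawal $135 million: notes leave the central bank → +$135M.
Government account inflow $335 million: no currency enters or leaves circulation → 0.
Net: −281 + 0 + 135 + 0 = -$146 million.

-$146 million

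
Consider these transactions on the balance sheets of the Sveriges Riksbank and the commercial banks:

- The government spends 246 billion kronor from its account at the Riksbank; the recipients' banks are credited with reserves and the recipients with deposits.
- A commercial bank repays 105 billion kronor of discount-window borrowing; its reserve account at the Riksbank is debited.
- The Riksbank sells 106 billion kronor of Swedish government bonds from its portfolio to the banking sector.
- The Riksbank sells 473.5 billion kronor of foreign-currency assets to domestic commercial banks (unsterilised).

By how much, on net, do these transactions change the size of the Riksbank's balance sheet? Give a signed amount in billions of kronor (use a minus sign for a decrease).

-684.5 billion

Government spending 246 billion kronor: only the composition of liabilities changes → 0.
Discount-window repayment 105 billion kronor: a Riksbank asset is shed → −105B.
OMO sale (to banks) 106 billion kronor: a Riksbank asset is shed → −106B.
FX sale 473.5 billion kronor: a Riksbank asset is shed → −473.5B.
Net: 0 − 105 − 106 − 473.5 = -684.5 billion.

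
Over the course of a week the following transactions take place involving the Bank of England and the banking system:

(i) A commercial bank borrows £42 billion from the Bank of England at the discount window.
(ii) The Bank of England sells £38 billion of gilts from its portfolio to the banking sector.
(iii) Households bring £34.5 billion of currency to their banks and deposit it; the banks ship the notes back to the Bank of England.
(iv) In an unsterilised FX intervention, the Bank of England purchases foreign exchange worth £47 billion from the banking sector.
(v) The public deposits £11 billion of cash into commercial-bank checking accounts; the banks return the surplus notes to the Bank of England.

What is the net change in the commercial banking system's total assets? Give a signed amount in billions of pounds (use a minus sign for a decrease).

+£87.5 billion

Discount-window loan £42 billion: bank balance sheets expand → +£42B.
OMO sale (to banks) £38 billion: just an asset swap on bank balance sheets → 0.
Currency deposit £34.5 billion: bank balance sheets expand → +£34.5B.
FX purchase £47 billion: just an asset swap on bank balance sheets → 0.
Currency deposit £11 billion: bank balance sheets expand → +£11B.
Net: 42 + 0 + 34.5 + 0 + 11 = +£87.5 billion.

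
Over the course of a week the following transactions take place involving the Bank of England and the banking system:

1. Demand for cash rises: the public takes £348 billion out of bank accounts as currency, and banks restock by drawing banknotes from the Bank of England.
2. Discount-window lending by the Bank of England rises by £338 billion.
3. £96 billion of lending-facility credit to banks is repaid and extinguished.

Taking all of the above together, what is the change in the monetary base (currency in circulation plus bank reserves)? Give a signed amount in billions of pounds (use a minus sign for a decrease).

+£242 billion

Currency withdrawal £348 billion: just a shift between currency and reserves — both are base money → 0.
Discount-window loan £338 billion: Bank of England balance sheet expands → +£338B.
Discount-window repayment £96 billion: Bank of England balance sheet contracts → −£96B.
Net: 0 + 338 − 96 = +£242 billion.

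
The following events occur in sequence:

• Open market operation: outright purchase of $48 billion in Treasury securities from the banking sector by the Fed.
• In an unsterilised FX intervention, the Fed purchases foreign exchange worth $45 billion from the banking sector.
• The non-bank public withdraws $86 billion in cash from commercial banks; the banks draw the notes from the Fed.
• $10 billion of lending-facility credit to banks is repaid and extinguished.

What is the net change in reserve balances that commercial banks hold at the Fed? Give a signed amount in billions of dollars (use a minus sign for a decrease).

-$3 billion

OMO purchase (from banks) $48 billion: the Fed pays by crediting reserve accounts → +$48B.
FX purchase $45 billion: the Fed pays by crediting reserve accounts → +$45B.
Currency withdrawal $86 billion: banks swap reserves for currency → −$86B.
Discount-window repayment $10 billion: repayment is debited from reserves → −$10B.
Net: 48 + 45 − 86 − 10 = -$3 billion.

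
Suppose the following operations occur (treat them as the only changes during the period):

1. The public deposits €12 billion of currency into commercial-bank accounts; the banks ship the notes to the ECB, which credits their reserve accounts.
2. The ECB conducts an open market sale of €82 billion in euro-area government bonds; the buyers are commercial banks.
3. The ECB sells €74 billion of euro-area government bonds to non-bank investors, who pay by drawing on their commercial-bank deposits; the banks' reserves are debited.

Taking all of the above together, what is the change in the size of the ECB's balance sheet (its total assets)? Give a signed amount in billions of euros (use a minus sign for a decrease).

Currency deposit €12 billion: only the composition of liabilities changes → 0.
OMO sale (to banks) €82 billion: an ECB asset is shed → −€82B.
Asset sale (to non-banks) €74 billion: an ECB asset is shed → −€74B.
Net: 0 − 82 − 74 = -€156 billion.

-€156 billion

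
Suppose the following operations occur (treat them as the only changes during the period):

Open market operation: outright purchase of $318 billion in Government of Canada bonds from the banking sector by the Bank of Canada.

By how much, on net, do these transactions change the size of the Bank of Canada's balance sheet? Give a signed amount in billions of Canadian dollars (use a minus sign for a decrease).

+$318 billion

OMO purchase (from banks) $318 billion: a Bank of Canada asset is acquired → +$318B.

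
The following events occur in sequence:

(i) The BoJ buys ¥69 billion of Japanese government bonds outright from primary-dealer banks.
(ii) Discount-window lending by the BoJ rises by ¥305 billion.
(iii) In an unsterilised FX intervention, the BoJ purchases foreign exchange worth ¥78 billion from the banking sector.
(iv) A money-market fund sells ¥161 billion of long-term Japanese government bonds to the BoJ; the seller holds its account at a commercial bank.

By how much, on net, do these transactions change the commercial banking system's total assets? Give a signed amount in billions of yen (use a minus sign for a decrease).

+¥466 billion

BoJ balance sheet:
  Assets:      Securities +¥230B, Loans to banks +¥305B, Foreign assets +¥78B
  Liabilities: Bank reserves +¥613B
Commercial banking system:
  Assets:      Reserves at CB +¥613B, Securities −¥69B, Foreign assets −¥78B
  Liabilities: Checkable deposits +¥161B, Borrowings from CB +¥305B
Change in total bank assets = +¥466 billion.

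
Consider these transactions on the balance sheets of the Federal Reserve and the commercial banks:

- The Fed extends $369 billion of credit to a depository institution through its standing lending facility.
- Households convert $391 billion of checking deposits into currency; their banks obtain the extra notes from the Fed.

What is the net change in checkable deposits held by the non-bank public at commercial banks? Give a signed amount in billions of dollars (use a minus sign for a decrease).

-$391 billion

Discount-window loan $369 billion: the counterparty is a bank, so public deposits are unchanged → 0.
Currency withdrawal $391 billion: non-bank counterparties' bank balances fall → −$391B.
Net: 0 − 391 = -$391 billion.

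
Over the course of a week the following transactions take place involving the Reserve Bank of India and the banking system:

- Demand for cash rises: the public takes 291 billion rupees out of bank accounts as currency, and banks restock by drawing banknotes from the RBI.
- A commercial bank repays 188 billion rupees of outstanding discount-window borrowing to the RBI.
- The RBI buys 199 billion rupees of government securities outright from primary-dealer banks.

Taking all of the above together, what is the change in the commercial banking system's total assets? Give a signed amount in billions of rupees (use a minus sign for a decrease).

-479 billion

Currency withdrawal 291 billion rupees: bank balance sheets shrink → −291B.
Discount-window repayment 188 billion rupees: bank balance sheets shrink → −188B.
OMO purchase (from banks) 199 billion rupees: just an asset swap on bank balance sheets → 0.
Net: −291 − 188 + 0 = -479 billion.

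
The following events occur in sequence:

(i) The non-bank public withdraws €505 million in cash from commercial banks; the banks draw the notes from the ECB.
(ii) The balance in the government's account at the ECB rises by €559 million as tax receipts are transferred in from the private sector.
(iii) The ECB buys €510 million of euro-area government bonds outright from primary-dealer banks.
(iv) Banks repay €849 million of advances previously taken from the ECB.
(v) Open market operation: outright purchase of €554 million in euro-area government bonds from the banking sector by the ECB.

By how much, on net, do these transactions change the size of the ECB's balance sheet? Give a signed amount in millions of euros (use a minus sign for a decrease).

ECB balance sheet:
  Assets:      Securities +€1064M, Loans to banks −€849M
  Liabilities: Bank reserves −€849M, Currency in circulation +€505M, Government deposits +€559M
Commercial banking system:
  Assets:      Reserves at CB −€849M, Securities −€1064M
  Liabilities: Checkable deposits −€1064M, Borrowings from CB −€849M
Change in total ECB assets = +€215 million.

+€215 million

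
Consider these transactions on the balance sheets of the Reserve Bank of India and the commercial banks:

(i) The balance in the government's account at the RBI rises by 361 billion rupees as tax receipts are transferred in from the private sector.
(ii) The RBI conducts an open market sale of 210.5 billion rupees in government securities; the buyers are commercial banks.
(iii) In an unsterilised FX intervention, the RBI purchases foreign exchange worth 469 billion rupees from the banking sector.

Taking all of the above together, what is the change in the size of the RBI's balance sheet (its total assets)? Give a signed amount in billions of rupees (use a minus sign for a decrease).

Government account inflow 361 billion rupees: only the composition of liabilities changes → 0.
OMO sale (to banks) 210.5 billion rupees: an RBI asset is shed → −210.5B.
FX purchase 469 billion rupees: an RBI asset is acquired → +469B.
Net: 0 − 210.5 + 469 = +258.5 billion.

+258.5 billion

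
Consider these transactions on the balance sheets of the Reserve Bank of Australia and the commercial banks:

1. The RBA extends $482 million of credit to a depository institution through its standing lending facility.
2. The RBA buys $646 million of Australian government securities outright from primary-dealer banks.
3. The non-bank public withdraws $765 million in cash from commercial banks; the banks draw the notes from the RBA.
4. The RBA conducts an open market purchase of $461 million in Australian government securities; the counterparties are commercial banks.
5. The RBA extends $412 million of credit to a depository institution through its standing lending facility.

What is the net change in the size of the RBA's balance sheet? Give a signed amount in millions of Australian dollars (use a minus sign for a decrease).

Discount-window loan $482 million: an RBA asset is acquired → +$482M.
OMO purchase (from banks) $646 million: an RBA asset is acquired → +$646M.
Currency withdrawal $765 million: only the composition of liabilities changes → 0.
OMO purchase (from banks) $461 million: an RBA asset is acquired → +$461M.
Discount-window loan $412 million: an RBA asset is acquired → +$412M.
Net: 482 + 646 + 0 + 461 + 412 = +$2001 million.

+$2001 million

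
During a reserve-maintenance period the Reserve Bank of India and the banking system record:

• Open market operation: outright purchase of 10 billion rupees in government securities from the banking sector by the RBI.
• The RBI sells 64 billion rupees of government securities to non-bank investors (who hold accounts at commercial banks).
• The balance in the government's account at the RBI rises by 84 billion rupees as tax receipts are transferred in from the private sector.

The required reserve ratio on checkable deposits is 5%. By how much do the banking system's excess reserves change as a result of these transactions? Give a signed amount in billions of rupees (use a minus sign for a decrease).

OMO purchase (from banks) 10 billion rupees: reserves +10B, deposits 0.
Asset sale (to non-banks) 64 billion rupees: reserves −64B, deposits −64B.
Government account inflow 84 billion rupees: reserves −84B, deposits −84B.
Totals: Δreserves = −138B, Δdeposits = −148B.
Δrequired reserves = 5% × −148B = −7.4B.
Δexcess reserves = Δreserves − Δrequired = −138B − (−7.4B) = -130.6 billion.

-130.6 billion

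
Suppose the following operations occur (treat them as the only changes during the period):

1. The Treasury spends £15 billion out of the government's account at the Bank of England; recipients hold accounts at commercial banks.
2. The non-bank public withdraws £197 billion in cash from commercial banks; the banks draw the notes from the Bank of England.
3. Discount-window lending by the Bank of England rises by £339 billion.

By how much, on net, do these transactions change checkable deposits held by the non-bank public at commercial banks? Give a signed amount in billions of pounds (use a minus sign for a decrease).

-£182 billion

Bank of England balance sheet:
  Assets:      Loans to banks +£339B
  Liabilities: Bank reserves +£157B, Currency in circulation +£197B, Government deposits −£15B
Commercial banking system:
  Assets:      Reserves at CB +£157B
  Liabilities: Checkable deposits −£182B, Borrowings from CB +£339B
So the change in checkable deposits held by the non-bank public at commercial banks is -£182 billion.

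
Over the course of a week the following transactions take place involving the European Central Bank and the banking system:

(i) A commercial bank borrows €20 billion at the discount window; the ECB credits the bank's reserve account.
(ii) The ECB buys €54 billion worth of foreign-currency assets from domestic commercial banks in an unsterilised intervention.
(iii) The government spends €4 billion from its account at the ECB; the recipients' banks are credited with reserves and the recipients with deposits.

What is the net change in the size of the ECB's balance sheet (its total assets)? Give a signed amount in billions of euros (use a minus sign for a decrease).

+€74 billion

ECB balance sheet:
  Assets:      Loans to banks +€20B, Foreign assets +€54B
  Liabilities: Bank reserves +€78B, Government deposits −€4B
Change in total ECB assets = +€74 billion.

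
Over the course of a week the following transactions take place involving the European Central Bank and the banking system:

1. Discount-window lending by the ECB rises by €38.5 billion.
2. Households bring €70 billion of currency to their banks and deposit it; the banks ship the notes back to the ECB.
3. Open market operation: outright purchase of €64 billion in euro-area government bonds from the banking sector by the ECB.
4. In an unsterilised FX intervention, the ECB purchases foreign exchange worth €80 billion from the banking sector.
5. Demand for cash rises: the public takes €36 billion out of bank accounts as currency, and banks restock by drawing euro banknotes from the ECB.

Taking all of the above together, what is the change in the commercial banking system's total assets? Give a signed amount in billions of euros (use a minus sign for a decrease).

+€72.5 billion

Discount-window loan €38.5 billion: bank balance sheets expand → +€38.5B.
Currency deposit €70 billion: bank balance sheets expand → +€70B.
OMO purchase (from banks) €64 billion: just an asset swap on bank balance sheets → 0.
FX purchase €80 billion: just an asset swap on bank balance sheets → 0.
Currency withdrawal €36 billion: bank balance sheets shrink → −€36B.
Net: 38.5 + 70 + 0 + 0 − 36 = +€72.5 billion.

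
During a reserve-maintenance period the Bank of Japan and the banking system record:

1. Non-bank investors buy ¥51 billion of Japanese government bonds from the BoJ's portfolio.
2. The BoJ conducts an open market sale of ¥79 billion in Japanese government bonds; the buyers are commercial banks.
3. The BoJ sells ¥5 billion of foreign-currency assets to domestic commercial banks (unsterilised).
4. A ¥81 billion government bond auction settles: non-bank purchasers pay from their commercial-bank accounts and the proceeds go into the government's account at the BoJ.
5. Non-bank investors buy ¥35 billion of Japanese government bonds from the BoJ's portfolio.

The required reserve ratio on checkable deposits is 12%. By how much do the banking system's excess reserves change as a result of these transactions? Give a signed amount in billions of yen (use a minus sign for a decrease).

Asset sale (to non-banks) ¥51 billion: reserves −¥51B, deposits −¥51B.
OMO sale (to banks) ¥79 billion: reserves −¥79B, deposits 0.
FX sale ¥5 billion: reserves −¥5B, deposits 0.
Government account inflow ¥81 billion: reserves −¥81B, deposits −¥81B.
Asset sale (to non-banks) ¥35 billion: reserves −¥35B, deposits −¥35B.
Totals: Δreserves = −¥251B, Δdeposits = −¥167B.
Δrequired reserves = 12% × −¥167B = −¥20.04B.
Δexcess reserves = Δreserves − Δrequired = −¥251B − (−¥20.04B) = -¥230.96 billion.

-¥230.96 billion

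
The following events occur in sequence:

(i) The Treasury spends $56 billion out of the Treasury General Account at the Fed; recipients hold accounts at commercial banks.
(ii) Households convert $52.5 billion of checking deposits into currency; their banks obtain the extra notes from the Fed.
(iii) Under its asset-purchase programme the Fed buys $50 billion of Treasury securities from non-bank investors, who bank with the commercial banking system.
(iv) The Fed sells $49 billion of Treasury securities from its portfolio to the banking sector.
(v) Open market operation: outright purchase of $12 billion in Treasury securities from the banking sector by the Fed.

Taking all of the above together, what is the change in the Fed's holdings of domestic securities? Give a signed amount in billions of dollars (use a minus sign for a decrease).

Fed balance sheet:
  Assets:      Securities +$13B
  Liabilities: Bank reserves +$16.5B, Currency in circulation +$52.5B, Government deposits −$56B
So the change in the Fed's holdings of domestic securities is +$13 billion.

+$13 billion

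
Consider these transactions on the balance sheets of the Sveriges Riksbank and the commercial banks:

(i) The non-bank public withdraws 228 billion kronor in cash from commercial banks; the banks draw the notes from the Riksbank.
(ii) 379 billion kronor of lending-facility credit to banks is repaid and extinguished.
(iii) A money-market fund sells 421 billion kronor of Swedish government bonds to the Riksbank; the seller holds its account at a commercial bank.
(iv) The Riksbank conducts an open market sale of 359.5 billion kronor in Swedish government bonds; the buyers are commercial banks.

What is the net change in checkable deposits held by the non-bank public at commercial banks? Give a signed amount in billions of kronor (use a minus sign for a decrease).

+193 billion

Riksbank balance sheet:
  Assets:      Securities +61.5B, Loans to banks −379B
  Liabilities: Bank reserves −545.5B, Currency in circulation +228B
Commercial banking system:
  Assets:      Reserves at CB −545.5B, Securities +359.5B
  Liabilities: Checkable deposits +193B, Borrowings from CB −379B
So the change in checkable deposits held by the non-bank public at commercial banks is +193 billion.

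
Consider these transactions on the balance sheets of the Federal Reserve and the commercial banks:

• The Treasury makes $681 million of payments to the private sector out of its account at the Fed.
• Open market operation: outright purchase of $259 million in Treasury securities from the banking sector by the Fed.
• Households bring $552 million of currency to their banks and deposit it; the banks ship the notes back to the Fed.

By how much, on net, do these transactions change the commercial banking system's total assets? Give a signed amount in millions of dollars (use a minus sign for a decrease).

Government spending $681 million: bank balance sheets expand → +$681M.
OMO purchase (from banks) $259 million: just an asset swap on bank balance sheets → 0.
Currency deposit $552 million: bank balance sheets expand → +$552M.
Net: 681 + 0 + 552 = +$1233 million.

+$1233 million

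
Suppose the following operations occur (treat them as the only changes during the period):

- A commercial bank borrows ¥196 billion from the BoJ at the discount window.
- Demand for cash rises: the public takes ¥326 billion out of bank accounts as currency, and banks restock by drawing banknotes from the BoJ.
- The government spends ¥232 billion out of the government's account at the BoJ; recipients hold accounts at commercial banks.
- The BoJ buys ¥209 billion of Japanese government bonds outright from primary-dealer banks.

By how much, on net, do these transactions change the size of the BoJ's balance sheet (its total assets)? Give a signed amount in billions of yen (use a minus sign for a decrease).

+¥405 billion

Discount-window loan ¥196 billion: a BoJ asset is acquired → +¥196B.
Currency withdrawal ¥326 billion: only the composition of liabilities changes → 0.
Government spending ¥232 billion: only the composition of liabilities changes → 0.
OMO purchase (from banks) ¥209 billion: a BoJ asset is acquired → +¥209B.
Net: 196 + 0 + 0 + 209 = +¥405 billion.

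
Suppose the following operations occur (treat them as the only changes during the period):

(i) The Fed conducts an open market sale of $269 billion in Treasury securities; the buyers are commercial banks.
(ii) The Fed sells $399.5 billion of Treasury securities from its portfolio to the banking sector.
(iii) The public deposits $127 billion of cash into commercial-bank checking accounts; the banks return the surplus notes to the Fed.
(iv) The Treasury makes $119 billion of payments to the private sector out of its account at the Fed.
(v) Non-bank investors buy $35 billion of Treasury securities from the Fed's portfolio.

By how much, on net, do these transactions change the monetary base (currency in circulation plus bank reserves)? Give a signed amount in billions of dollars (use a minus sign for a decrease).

-$584.5 billion

OMO sale (to banks) $269 billion: Fed balance sheet contracts → −$269B.
OMO sale (to banks) $399.5 billion: Fed balance sheet contracts → −$399.5B.
Currency deposit $127 billion: just a shift between currency and reserves — both are base money → 0.
Government spending $119 billion: a non-base liability converts back to reserves → +$119B.
Asset sale (to non-banks) $35 billion: Fed balance sheet contracts → −$35B.
Net: −269 − 399.5 + 0 + 119 − 35 = -$584.5 billion.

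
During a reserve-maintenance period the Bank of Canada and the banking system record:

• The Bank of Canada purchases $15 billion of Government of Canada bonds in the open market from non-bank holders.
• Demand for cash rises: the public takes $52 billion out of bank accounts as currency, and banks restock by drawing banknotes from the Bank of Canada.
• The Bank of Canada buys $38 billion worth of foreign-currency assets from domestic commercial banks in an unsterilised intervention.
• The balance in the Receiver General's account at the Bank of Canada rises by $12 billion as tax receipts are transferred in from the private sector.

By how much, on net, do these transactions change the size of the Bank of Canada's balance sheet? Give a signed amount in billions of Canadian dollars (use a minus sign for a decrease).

Asset purchase (from non-banks) $15 billion: a Bank of Canada asset is acquired → +$15B.
Currency withdrawal $52 billion: only the composition of liabilities changes → 0.
FX purchase $38 billion: a Bank of Canada asset is acquired → +$38B.
Government account inflow $12 billion: only the composition of liabilities changes → 0.
Net: 15 + 0 + 38 + 0 = +$53 billion.

+$53 billion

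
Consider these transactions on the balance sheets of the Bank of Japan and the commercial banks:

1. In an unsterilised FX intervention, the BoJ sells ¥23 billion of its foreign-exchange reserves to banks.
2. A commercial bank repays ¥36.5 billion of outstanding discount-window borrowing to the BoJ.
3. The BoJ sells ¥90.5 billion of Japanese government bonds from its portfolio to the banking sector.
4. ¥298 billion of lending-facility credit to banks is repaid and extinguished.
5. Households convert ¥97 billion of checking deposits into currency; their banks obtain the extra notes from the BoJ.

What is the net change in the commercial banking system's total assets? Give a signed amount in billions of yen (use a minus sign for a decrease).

-¥431.5 billion

FX sale ¥23 billion: just an asset swap on bank balance sheets → 0.
Discount-window repayment ¥36.5 billion: bank balance sheets shrink → −¥36.5B.
OMO sale (to banks) ¥90.5 billion: just an asset swap on bank balance sheets → 0.
Discount-window repayment ¥298 billion: bank balance sheets shrink → −¥298B.
Currency withdrawal ¥97 billion: bank balance sheets shrink → −¥97B.
Net: 0 − 36.5 + 0 − 298 − 97 = -¥431.5 billion.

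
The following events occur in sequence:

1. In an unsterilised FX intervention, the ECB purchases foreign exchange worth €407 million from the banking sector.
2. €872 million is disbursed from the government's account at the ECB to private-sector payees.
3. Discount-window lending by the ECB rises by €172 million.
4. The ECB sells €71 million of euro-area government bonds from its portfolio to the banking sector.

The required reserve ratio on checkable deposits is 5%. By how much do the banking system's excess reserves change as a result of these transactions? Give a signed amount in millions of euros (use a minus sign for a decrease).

FX purchase €407 million: reserves +€407M, deposits 0.
Government spending €872 million: reserves +€872M, deposits +€872M.
Discount-window loan €172 million: reserves +€172M, deposits 0.
OMO sale (to banks) €71 million: reserves −€71M, deposits 0.
Totals: Δreserves = +€1380M, Δdeposits = +€872M.
Δrequired reserves = 5% × +€872M = +€43.6M.
Δexcess reserves = Δreserves − Δrequired = +€1380M − (+€43.6M) = +€1336.4 million.

+€1336.4 million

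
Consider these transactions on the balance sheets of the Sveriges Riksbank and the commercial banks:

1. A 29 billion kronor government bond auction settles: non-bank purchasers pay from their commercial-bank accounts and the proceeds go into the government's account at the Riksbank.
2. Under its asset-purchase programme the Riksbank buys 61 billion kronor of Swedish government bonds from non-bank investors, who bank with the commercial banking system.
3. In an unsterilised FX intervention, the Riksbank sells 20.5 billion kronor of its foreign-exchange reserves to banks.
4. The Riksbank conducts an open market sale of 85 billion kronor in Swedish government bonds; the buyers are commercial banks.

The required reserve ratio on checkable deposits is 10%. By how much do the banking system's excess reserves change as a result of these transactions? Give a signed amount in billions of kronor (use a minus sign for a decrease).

Government account inflow 29 billion kronor: reserves −29B, deposits −29B.
Asset purchase (from non-banks) 61 billion kronor: reserves +61B, deposits +61B.
FX sale 20.5 billion kronor: reserves −20.5B, deposits 0.
OMO sale (to banks) 85 billion kronor: reserves −85B, deposits 0.
Totals: Δreserves = −73.5B, Δdeposits = +32B.
Δrequired reserves = 10% × +32B = +3.2B.
Δexcess reserves = Δreserves − Δrequired = −73.5B − (+3.2B) = -76.7 billion.

-76.7 billion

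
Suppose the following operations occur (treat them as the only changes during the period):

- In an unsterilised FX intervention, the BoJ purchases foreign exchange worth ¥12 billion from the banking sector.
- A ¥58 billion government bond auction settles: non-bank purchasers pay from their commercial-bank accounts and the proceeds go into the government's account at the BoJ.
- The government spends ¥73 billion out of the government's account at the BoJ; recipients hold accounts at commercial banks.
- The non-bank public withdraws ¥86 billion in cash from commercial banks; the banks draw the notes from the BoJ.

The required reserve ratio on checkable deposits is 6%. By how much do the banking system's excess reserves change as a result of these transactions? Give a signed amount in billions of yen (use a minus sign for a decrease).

FX purchase ¥12 billion: reserves +¥12B, deposits 0.
Government account inflow ¥58 billion: reserves −¥58B, deposits −¥58B.
Government spending ¥73 billion: reserves +¥73B, deposits +¥73B.
Currency withdrawal ¥86 billion: reserves −¥86B, deposits −¥86B.
Totals: Δreserves = −¥59B, Δdeposits = −¥71B.
Δrequired reserves = 6% × −¥71B = −¥4.26B.
Δexcess reserves = Δreserves − Δrequired = −¥59B − (−¥4.26B) = -¥54.74 billion.

-¥54.74 billion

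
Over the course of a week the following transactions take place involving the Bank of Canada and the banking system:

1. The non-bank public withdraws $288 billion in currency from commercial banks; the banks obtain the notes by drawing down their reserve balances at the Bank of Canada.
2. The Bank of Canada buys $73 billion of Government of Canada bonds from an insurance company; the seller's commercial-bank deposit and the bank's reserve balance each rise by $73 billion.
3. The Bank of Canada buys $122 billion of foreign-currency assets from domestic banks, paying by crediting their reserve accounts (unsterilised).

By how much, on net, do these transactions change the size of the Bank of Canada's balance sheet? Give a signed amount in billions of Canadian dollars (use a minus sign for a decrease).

Currency withdrawal $288 billion: only the composition of liabilities changes → 0.
Asset purchase (from non-banks) $73 billion: a Bank of Canada asset is acquired → +$73B.
FX purchase $122 billion: a Bank of Canada asset is acquired → +$122B.
Net: 0 + 73 + 122 = +$195 billion.

+$195 billion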